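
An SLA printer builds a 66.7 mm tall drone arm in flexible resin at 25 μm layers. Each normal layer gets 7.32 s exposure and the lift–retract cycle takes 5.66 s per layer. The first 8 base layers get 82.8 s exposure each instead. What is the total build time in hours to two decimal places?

9.79 hours

Layers = ⌈66.7/0.025⌉ = 2668.
Base layers = 8 × (82.8 + 5.66) = 707.68 s.
Remaining layers = 2660 × (7.32 + 5.66) = 34526.8 s.
Sum: 707.68 + 34526.8 = 35234.48 s → 9.79 hours.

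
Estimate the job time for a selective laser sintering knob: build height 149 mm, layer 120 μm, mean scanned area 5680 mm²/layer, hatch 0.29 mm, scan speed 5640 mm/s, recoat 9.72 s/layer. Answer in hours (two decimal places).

Layers = ⌈149/0.12⌉ = 1242.
Scan path per layer = 5680 / 0.29, so 19586.2 mm.
Laser time per layer: 19586.2 / 5640 → 3.4727 s.
Time per layer = 3.4727 + 9.72 = 13.1927 s.
Build time = 1242 × 13.1927 = 16385.3334 s = 4.55 hours.

4.55 hours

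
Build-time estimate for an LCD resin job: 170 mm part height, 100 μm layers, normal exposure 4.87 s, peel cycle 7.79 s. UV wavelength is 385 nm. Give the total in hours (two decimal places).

Layers = ⌈170/0.1⌉ = 1700.
Cycle time: 4.87 + 7.79 → 12.66 s.
Build time: 1700 × 12.66 s = 21522 s, i.e. 5.98 hours.

5.98 hours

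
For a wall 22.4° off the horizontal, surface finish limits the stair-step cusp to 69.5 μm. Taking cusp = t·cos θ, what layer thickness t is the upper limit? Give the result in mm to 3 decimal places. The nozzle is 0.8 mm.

Layer height = cusp / cos(22.4°) = 0.0695 / 0.9245 = 0.075 mm.

0.075 mm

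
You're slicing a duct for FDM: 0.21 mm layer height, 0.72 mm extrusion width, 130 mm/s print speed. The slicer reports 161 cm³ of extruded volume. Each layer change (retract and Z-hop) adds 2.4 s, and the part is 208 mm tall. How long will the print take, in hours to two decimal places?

Line area = 0.21 × 0.72 = 0.1512 mm².
Path length: 161000 mm³ / 0.1512 mm² → 1064814.8 mm.
Extrusion time = 1064814.8 / 130, so 8190.9 s.
Number of layers: 208 / 0.21 → 991 (rounded up).
Non-print overhead = 991 × 2.4, so 2378.4 s.
Total = 8190.9 + 2378.4 = 10569.3 s = 2.94 hours.

2.94 hours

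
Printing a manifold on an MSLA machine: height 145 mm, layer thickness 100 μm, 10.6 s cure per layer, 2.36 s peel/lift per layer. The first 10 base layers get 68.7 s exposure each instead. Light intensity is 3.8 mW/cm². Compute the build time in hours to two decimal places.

Layer count = ceil(145 / 0.1) = 1450.
Base layers = 10 × (68.7 + 2.36) = 710.6 s.
Normal layers = 1440 × (10.6 + 2.36) = 18662.4 s.
Total = 710.6 + 18662.4 = 19373 s = 5.38 hours.

5.38 hours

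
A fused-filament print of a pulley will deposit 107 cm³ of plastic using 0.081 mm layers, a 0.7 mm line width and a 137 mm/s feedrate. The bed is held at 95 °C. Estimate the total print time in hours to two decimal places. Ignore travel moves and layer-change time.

Extrusion cross-section: 0.081 × 0.7 → 0.0567 mm².
Total extruded path = 107000/0.0567 = 1887125.2 mm.
Time extruding = 1887125.2 / 137 = 13774.6 s.
13774.6 s = 3.83 hours.

3.83 hours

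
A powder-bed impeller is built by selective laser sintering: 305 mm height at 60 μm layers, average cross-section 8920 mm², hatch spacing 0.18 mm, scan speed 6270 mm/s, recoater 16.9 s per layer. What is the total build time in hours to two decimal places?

Number of layers: 305 / 0.06 → 5084 (rounded up).
Hatch length per layer = 8920 / 0.18, so 49555.6 mm.
Laser time per layer = 49555.6 / 6270 = 7.9036 s.
Layer cycle = 7.9036 + 16.9, so 24.8036 s.
5084 layers × 24.8036 s/layer = 126101.5024 s, i.e. 35.03 hours.

35.03 hours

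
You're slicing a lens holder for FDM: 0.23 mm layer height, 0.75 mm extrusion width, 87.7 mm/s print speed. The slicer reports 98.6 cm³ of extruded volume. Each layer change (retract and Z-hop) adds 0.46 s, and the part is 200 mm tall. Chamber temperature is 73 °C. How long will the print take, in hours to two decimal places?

1.92 hours

Line area = 0.23 × 0.75 = 0.1725 mm².
Total extruded path = 98600/0.1725 = 571594.2 mm.
Time extruding: 571594.2 / 87.7 → 6517.6 s.
Layers = ⌈200/0.23⌉ = 870.
Z-hop total: 870 × 0.46 → 400.2 s.
Altogether 6517.6 + 400.2 = 6917.8 s, i.e. 1.92 hours.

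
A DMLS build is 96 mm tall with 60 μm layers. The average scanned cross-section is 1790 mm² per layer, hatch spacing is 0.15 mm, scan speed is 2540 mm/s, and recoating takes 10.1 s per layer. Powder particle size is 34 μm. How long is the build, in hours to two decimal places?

Number of layers: 96 / 0.06 → 1600 (rounded up).
Per-layer scan distance = 1790 / 0.15, so 11933.3 mm.
Laser time per layer: 11933.3 / 2540 → 4.6981 s.
Per-layer time = 4.6981 + 10.1, so 14.7981 s.
1600 layers × 14.7981 s/layer = 23676.96 s, i.e. 6.58 hours.

6.58 hours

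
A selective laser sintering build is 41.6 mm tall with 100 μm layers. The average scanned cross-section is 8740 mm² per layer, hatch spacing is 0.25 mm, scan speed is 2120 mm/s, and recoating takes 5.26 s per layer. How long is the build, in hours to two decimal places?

2.51 hours

Number of layers: 41.6 / 0.1 → 416 (rounded up).
Hatch length per layer = 8740 / 0.25 = 34960 mm.
Laser time per layer = 34960 / 2120, so 16.4906 s.
Layer cycle = 16.4906 + 5.26 = 21.7506 s.
Total: 416 × 21.7506 s = 9048.2496 s → 2.51 hours.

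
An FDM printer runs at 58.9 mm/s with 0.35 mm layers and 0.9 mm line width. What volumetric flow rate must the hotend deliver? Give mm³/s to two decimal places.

Extrusion cross-section = 0.35 × 0.9 = 0.315 mm².
Q = v·A = 58.9 × 0.315 = 18.55 mm³/s.

18.55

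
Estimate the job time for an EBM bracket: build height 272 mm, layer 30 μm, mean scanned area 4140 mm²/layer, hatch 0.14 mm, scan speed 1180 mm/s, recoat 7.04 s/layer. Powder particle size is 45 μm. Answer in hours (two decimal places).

80.85 hours

Layer count = ceil(272 / 0.03) = 9067.
Per-layer scan distance: 4140 / 0.14 → 29571.4 mm.
Beam time per layer = 29571.4 / 1180, so 25.0605 s.
Time per layer = 25.0605 + 7.04, so 32.1005 s.
Build time = 9067 × 32.1005 = 291055.2335 s = 80.85 hours.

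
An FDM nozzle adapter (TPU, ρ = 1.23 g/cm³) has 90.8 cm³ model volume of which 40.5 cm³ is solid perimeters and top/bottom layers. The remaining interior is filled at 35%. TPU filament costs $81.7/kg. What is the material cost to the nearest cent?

$5.84

Interior volume = 90.8 − 40.5, so 50.3 cm³.
Deposited infill = 0.35 × 50.3 = 17.605 cm³.
Deposited volume = 40.5 + 17.605, so 58.105 cm³.
Mass = 58.105 × 1.23, so 71.46915 g.
Cost = 71.46915 g / 1000 × $81.7/kg = $5.84.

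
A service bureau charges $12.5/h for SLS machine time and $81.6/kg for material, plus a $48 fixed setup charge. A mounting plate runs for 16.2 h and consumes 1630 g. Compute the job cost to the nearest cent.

$383.51

Time charge = 12.5 × 16.2 = $202.50.
Material charge = 81.6 × 1630/1000 = $133.008.
Total = 202.50 + 133.008 + 48 = 383.508 ≈ $383.51.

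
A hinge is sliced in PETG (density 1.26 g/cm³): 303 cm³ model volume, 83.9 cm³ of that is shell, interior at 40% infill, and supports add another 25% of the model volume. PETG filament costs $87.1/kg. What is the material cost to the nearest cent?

$27.14

Infill region: 303 − 83.9 → 219.1 cm³.
Infill deposited: 0.40 × 219.1 → 87.64 cm³.
Support: 0.25 × 303 → 75.75 cm³.
Deposited volume = 83.9 + 87.64 + 75.75, so 247.29 cm³.
Mass = 247.29 × 1.26, so 311.5854 g.
Cost = 311.5854 g / 1000 × $87.1/kg = $27.14.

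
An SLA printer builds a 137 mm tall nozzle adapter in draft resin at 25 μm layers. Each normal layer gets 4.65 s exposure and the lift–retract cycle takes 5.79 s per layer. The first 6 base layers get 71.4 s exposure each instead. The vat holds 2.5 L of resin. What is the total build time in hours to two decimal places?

16.00 hours

Layers = ⌈137/0.025⌉ = 5480.
Burn-in layers = 6 × (71.4 + 5.79), so 463.14 s.
Regular layers = 5474 × (4.65 + 5.79) = 57148.56 s.
Total = 463.14 + 57148.56 = 57611.7 s = 16.00 hours.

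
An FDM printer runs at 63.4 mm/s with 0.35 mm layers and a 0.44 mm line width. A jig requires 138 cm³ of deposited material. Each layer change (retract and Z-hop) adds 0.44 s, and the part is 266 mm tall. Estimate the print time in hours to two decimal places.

4.02 hours

Extrusion cross-section: 0.35 × 0.44 → 0.154 mm².
Total extruded path = 138000/0.154 = 896103.9 mm.
Extrusion time = 896103.9 / 63.4 = 14134.1 s.
Number of layers: 266 / 0.35 → 760 (rounded up).
Non-print overhead = 760 × 0.44, so 334.4 s.
Total = 14134.1 + 334.4 = 14468.5 s = 4.02 hours.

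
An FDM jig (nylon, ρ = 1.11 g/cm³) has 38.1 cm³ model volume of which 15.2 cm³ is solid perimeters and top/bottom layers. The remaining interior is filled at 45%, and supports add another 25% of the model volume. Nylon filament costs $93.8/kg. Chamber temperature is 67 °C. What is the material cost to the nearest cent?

Volume inside the shell = 38.1 − 15.2, so 22.9 cm³.
Infill volume = 0.45 × 22.9 = 10.305 cm³.
Support: 0.25 × 38.1 → 9.525 cm³.
Total extruded = 15.2 + 10.305 + 9.525, so 35.03 cm³.
Mass = 35.03 × 1.11, so 38.8833 g.
At $93.8/kg: 38.8833/1000 × 93.8 = $3.65.

$3.65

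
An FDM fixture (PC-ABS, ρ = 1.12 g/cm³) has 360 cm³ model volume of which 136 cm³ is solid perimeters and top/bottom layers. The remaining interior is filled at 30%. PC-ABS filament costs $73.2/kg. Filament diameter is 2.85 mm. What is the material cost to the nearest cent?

$16.66

Interior volume = 360 − 136, so 224 cm³.
Infill deposited = 0.30 × 224 = 67.2 cm³.
Deposited volume: 136 + 67.2 → 203.2 cm³.
Mass = 203.2 × 1.12, so 227.584 g.
Cost = 227.584 g / 1000 × $73.2/kg = $16.66.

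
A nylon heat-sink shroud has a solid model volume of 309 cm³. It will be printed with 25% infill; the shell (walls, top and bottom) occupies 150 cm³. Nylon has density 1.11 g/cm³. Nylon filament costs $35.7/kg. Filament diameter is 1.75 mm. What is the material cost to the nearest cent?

$7.52

Infill region = 309 − 150 = 159 cm³.
Infill volume: 0.25 × 159 → 39.75 cm³.
Total extruded = 150 + 39.75, so 189.75 cm³.
Mass = 189.75 × 1.11 = 210.6225 g.
At $35.7/kg: 210.6225/1000 × 35.7 = $7.52.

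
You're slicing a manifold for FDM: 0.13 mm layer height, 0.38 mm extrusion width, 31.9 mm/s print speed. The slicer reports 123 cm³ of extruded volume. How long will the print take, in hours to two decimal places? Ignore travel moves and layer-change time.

Line area = 0.13 × 0.38, so 0.0494 mm².
Toolpath length = 123 cm³ / 0.0494 mm² = 123000 / 0.0494 = 2489878.5 mm.
Extrusion time = 2489878.5 / 31.9 = 78052.6 s.
In the requested units: 78052.6 s = 21.68 hours.

21.68 hours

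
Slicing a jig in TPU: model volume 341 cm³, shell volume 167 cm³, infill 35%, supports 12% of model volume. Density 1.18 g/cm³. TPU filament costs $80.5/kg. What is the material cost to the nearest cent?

Volume inside the shell: 341 − 167 → 174 cm³.
Infill deposited: 0.35 × 174 → 60.9 cm³.
Support: 0.12 × 341 → 40.92 cm³.
Total extruded = 167 + 60.9 + 40.92, so 268.82 cm³.
Mass = 268.82 × 1.18, so 317.2076 g.
At $80.5/kg: 317.2076/1000 × 80.5 = $25.54.

$25.54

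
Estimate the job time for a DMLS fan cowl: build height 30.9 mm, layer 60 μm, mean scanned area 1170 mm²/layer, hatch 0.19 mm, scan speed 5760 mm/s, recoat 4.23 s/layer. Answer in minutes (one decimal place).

45.5 minutes

Layers = ⌈30.9/0.06⌉ = 515.
Per-layer scan distance = 1170 / 0.19 = 6157.9 mm.
Scan time per layer: 6157.9 / 5760 → 1.0691 s.
Layer cycle = 1.0691 + 4.23, so 5.2991 s.
Total: 515 × 5.2991 s = 2729.0365 s → 45.5 minutes.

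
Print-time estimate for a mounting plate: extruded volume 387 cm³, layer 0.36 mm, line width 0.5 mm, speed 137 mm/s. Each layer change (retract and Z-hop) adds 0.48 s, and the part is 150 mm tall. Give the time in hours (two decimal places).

Bead cross-section = 0.36 × 0.5 = 0.18 mm².
Path length: 387000 mm³ / 0.18 mm² → 2150000 mm.
Print-move time: 2150000 / 137 → 15693.4 s.
Layer count = ceil(150 / 0.36) = 417.
Layer-change overhead = 417 × 0.48 = 200.16 s.
Total = 15693.4 + 200.16 = 15893.56 s = 4.41 hours.

4.41 hours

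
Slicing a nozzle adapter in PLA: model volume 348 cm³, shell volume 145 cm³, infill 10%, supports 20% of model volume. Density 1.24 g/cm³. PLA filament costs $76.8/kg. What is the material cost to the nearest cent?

$22.37

Interior volume: 348 − 145 → 203 cm³.
Infill volume: 0.10 × 203 → 20.3 cm³.
Support: 0.20 × 348 → 69.6 cm³.
Deposited volume: 145 + 20.3 + 69.6 → 234.9 cm³.
Mass = 234.9 × 1.24, so 291.276 g.
Cost = 291.276 g / 1000 × $76.8/kg = $22.37.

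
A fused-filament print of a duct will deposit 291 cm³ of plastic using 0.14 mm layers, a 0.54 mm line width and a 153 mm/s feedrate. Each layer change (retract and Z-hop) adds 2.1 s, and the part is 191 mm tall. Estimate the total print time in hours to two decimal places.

Bead cross-section = 0.14 × 0.54, so 0.0756 mm².
Total extruded path = 291000/0.0756 = 3849206.3 mm.
Time extruding: 3849206.3 / 153 → 25158.2 s.
Number of layers: 191 / 0.14 → 1365 (rounded up).
Z-hop total = 1365 × 2.1, so 2866.5 s.
Altogether 25158.2 + 2866.5 = 28024.7 s, i.e. 7.78 hours.

7.78 hours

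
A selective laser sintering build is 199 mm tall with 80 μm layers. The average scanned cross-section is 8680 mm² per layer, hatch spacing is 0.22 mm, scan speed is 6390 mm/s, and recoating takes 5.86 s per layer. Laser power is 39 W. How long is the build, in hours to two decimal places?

8.32 hours

Layers = ⌈199/0.08⌉ = 2488.
Hatch length per layer = 8680 / 0.22, so 39454.5 mm.
Laser time per layer = 39454.5 / 6390, so 6.1744 s.
Time per layer = 6.1744 + 5.86 = 12.0344 s.
2488 layers × 12.0344 s/layer = 29941.5872 s, i.e. 8.32 hours.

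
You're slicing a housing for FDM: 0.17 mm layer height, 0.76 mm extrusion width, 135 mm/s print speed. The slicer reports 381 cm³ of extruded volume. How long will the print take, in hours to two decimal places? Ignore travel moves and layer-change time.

Extrusion cross-section: 0.17 × 0.76 → 0.1292 mm².
Total extruded path = 381000/0.1292 = 2948916.4 mm.
Extrusion time = 2948916.4 / 135 = 21843.8 s.
In the requested units: 21843.8 s = 6.07 hours.

6.07 hours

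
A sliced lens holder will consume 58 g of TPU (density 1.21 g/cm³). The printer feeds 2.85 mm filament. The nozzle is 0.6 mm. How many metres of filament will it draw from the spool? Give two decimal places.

Extruded volume: 58/1.21 = 47.9339 cm³ (47933.9 mm³).
Filament cross-section = π × (2.85/2)² = 6.3794 mm².
Length = 47933.9 / 6.3794 = 7513.86 mm = 7.51 m.

7.51 m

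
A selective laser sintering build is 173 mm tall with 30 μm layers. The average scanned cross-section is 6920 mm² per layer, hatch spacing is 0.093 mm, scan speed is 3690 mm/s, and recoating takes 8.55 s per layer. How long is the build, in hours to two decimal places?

46.00 hours

Layers = ⌈173/0.03⌉ = 5767.
Scan path per layer = 6920 / 0.093 = 74408.6 mm.
Scan time per layer = 74408.6 / 3690 = 20.1649 s.
Time per layer = 20.1649 + 8.55, so 28.7149 s.
5767 layers × 28.7149 s/layer = 165598.8283 s, i.e. 46.00 hours.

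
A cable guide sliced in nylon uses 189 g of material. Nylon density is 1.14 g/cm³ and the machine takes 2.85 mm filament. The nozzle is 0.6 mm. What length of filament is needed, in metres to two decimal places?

Extruded volume: 189/1.14 = 165.7895 cm³ (165789.5 mm³).
Filament cross-section = π × (2.85/2)² = 6.3794 mm².
L = V/A = 165789.5/6.3794 = 25988.26 mm → 25.99 m.

25.99 m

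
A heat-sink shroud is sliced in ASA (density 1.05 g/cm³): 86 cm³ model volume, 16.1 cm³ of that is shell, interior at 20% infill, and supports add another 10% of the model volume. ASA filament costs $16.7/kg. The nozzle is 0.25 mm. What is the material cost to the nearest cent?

$0.68

Infill region: 86 − 16.1 → 69.9 cm³.
Infill volume = 0.20 × 69.9, so 13.98 cm³.
Support = 0.10 × 86, so 8.6 cm³.
Deposited volume: 16.1 + 13.98 + 8.6 → 38.68 cm³.
Mass: 38.68 × 1.05 → 40.614 g.
Cost = 40.614 g / 1000 × $16.7/kg = $0.68.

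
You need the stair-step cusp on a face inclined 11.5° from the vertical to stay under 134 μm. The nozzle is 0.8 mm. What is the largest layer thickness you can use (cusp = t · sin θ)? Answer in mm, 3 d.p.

sin(11.5°) = 0.1994; t_max = 0.134/0.1994 = 0.672 mm.

0.672 mm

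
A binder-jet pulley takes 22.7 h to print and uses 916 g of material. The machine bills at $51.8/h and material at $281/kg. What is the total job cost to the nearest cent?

$1433.26

Time charge: 51.8 × 22.7 → $1175.86.
Material charge = 281 × 916/1000 = $257.396.
Job cost: 1175.86 + 257.396 = 1433.256 ≈ $1433.26.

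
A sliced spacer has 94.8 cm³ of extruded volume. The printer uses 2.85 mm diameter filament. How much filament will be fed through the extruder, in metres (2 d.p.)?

Filament cross-section = π × (2.85/2)² = 6.3794 mm².
L = 94800 mm³ / 6.3794 mm² = 14860.33 mm, i.e. 14.86 m.

14.86 m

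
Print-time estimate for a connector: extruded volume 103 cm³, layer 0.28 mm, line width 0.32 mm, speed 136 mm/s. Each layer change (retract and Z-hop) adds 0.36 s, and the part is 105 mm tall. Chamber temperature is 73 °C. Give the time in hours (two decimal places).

Extrusion cross-section = 0.28 × 0.32, so 0.0896 mm².
Total extruded path = 103000/0.0896 = 1149553.6 mm.
Time extruding = 1149553.6 / 136 = 8452.6 s.
Layers = ⌈105/0.28⌉ = 375.
Z-hop total = 375 × 0.36 = 135 s.
Altogether 8452.6 + 135 = 8587.6 s, i.e. 2.39 hours.

2.39 hours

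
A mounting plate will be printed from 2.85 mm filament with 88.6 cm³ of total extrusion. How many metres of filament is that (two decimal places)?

13.89 m

Cross-section of 2.85 mm filament: π·(2.85/2)² = 6.3794 mm².
L = 88600 mm³ / 6.3794 mm² = 13888.45 mm, i.e. 13.89 m.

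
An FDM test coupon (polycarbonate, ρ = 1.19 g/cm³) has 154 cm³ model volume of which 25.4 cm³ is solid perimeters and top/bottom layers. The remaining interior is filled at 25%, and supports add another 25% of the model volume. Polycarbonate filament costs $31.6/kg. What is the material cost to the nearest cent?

$3.61

Volume inside the shell: 154 − 25.4 → 128.6 cm³.
Infill volume = 0.25 × 128.6, so 32.15 cm³.
Support = 0.25 × 154, so 38.5 cm³.
Deposited volume: 25.4 + 32.15 + 38.5 → 96.05 cm³.
Mass = 96.05 × 1.19 = 114.2995 g.
Cost = 114.2995 g / 1000 × $31.6/kg = $3.61.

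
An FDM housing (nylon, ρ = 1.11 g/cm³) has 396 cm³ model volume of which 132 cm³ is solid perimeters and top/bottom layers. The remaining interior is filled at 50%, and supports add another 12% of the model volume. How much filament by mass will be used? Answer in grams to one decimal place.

345.8 g

Interior volume = 396 − 132 = 264 cm³.
Infill deposited: 0.50 × 264 → 132 cm³.
Support = 0.12 × 396 = 47.52 cm³.
Total extruded = 132 + 132 + 47.52 = 311.52 cm³.
Mass: 311.52 × 1.11 → 345.7872 g.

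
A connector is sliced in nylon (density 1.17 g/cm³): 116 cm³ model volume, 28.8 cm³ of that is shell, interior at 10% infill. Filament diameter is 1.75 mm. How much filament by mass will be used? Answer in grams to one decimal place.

43.9 g

Volume inside the shell: 116 − 28.8 → 87.2 cm³.
Deposited infill = 0.10 × 87.2 = 8.72 cm³.
Total printed volume = 28.8 + 8.72 = 37.52 cm³.
Mass = 37.52 × 1.17, so 43.8984 g.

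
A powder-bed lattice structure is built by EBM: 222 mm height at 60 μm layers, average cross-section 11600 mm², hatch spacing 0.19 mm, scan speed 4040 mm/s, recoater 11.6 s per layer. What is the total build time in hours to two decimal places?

Number of layers: 222 / 0.06 → 3700 (rounded up).
Scan path per layer = 11600 / 0.19, so 61052.6 mm.
Per-layer scan time: 61052.6 / 4040 → 15.112 s.
Layer cycle: 15.112 + 11.6 → 26.712 s.
3700 layers × 26.712 s/layer = 98834.4 s, i.e. 27.45 hours.

27.45 hours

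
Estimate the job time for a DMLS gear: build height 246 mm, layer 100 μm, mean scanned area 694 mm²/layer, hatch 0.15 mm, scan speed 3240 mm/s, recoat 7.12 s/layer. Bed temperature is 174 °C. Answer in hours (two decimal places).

Layer count = ceil(246 / 0.1) = 2460.
Scan path per layer: 694 / 0.15 → 4626.7 mm.
Scan time per layer: 4626.7 / 3240 → 1.428 s.
Time per layer: 1.428 + 7.12 → 8.548 s.
Build time = 2460 × 8.548 = 21028.08 s = 5.84 hours.

5.84 hours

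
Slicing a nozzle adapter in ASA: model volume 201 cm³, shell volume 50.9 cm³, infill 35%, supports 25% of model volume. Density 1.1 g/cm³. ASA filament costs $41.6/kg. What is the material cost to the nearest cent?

$7.03

Interior volume = 201 − 50.9, so 150.1 cm³.
Infill volume = 0.35 × 150.1 = 52.535 cm³.
Support = 0.25 × 201, so 50.25 cm³.
Deposited volume: 50.9 + 52.535 + 50.25 → 153.685 cm³.
Mass = 153.685 × 1.1 = 169.0535 g.
At $41.6/kg: 169.0535/1000 × 41.6 = $7.03.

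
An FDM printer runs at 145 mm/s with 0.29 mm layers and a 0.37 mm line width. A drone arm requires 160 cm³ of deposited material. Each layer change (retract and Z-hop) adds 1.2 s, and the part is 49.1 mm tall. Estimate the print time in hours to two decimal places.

Line area = 0.29 × 0.37 = 0.1073 mm².
Total extruded path = 160000/0.1073 = 1491146.3 mm.
Print-move time = 1491146.3 / 145 = 10283.8 s.
Layer count = ceil(49.1 / 0.29) = 170.
Layer-change overhead = 170 × 1.2, so 204 s.
Total = 10283.8 + 204 = 10487.8 s = 2.91 hours.

2.91 hours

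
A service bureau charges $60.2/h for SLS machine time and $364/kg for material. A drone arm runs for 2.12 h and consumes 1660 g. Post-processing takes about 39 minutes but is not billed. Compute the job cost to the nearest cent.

Time charge: 60.2 × 2.12 → $127.624.
Feedstock cost = 364 × 1660/1000 = $604.24.
Job cost: 127.624 + 604.24 = 731.864 ≈ $731.86.

$731.86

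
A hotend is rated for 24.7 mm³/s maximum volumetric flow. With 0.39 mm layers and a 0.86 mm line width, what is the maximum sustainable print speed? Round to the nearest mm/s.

Extrusion cross-section: 0.39 × 0.86 → 0.3354 mm².
Max speed = 24.7 / 0.3354 = 73.64 ≈ 74 mm/s.

74 mm/s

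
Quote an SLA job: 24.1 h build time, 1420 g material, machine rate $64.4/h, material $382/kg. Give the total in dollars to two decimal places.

Machine-time cost = 64.4 × 24.1 = $1552.04.
Feedstock cost = 382 × 1420/1000, so $542.44.
Job cost: 1552.04 + 542.44 = $2094.48.

$2094.48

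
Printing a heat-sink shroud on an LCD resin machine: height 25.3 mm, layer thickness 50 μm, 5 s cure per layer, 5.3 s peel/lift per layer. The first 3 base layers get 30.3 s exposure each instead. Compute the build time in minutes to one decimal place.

88.1 minutes

Layer count = ceil(25.3 / 0.05) = 506.
Bottom layers = 3 × (30.3 + 5.3), so 106.8 s.
Regular layers = 503 × (5 + 5.3) = 5180.9 s.
Sum: 106.8 + 5180.9 = 5287.7 s → 88.1 minutes.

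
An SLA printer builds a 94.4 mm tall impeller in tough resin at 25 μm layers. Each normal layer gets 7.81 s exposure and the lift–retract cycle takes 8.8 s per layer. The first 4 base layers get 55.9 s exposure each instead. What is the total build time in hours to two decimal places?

17.48 hours

Layers = ⌈94.4/0.025⌉ = 3776.
Bottom layers: 4 × (55.9 + 8.8) → 258.8 s.
Normal layers: 3772 × (7.81 + 8.8) → 62652.92 s.
Sum: 258.8 + 62652.92 = 62911.72 s → 17.48 hours.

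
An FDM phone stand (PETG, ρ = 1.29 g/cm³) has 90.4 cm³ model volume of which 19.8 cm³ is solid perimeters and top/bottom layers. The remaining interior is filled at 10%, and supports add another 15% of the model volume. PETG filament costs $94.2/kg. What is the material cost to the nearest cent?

$4.91

Volume inside the shell: 90.4 − 19.8 → 70.6 cm³.
Deposited infill = 0.10 × 70.6, so 7.06 cm³.
Support = 0.15 × 90.4, so 13.56 cm³.
Deposited volume = 19.8 + 7.06 + 13.56 = 40.42 cm³.
Mass = 40.42 × 1.29, so 52.1418 g.
At $94.2/kg: 52.1418/1000 × 94.2 = $4.91.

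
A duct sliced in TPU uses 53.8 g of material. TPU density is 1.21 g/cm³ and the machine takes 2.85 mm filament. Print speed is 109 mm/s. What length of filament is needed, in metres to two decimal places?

Volume = 53.8 g / 1.21 g·cm⁻³ = 44.4628 cm³ = 44462.8 mm³.
Filament cross-section = π × (2.85/2)² = 6.3794 mm².
Length = 44462.8 / 6.3794 = 6969.75 mm = 6.97 m.

6.97 m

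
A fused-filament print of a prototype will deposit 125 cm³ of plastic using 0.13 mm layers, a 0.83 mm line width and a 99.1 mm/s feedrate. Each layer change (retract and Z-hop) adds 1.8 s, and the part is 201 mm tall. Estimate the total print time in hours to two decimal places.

Line area = 0.13 × 0.83, so 0.1079 mm².
Toolpath length = 125 cm³ / 0.1079 mm² = 125000 / 0.1079 = 1158480.1 mm.
Extrusion time = 1158480.1 / 99.1, so 11690 s.
Layers = ⌈201/0.13⌉ = 1547.
Non-print overhead: 1547 × 1.8 → 2784.6 s.
Altogether 11690 + 2784.6 = 14474.6 s, i.e. 4.02 hours.

4.02 hours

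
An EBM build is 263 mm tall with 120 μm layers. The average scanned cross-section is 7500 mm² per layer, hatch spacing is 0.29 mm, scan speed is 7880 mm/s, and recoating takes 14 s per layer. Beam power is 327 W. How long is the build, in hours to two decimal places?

Layers = ⌈263/0.12⌉ = 2192.
Per-layer scan distance = 7500 / 0.29 = 25862.1 mm.
Beam time per layer = 25862.1 / 7880 = 3.282 s.
Layer cycle = 3.282 + 14, so 17.282 s.
Total: 2192 × 17.282 s = 37882.144 s → 10.52 hours.

10.52 hours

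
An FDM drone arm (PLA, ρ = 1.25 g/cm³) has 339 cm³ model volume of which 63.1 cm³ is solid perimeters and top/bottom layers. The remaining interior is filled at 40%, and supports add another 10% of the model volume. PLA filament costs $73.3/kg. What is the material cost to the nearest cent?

$19.00

Interior volume: 339 − 63.1 → 275.9 cm³.
Infill volume: 0.40 × 275.9 → 110.36 cm³.
Support: 0.10 × 339 → 33.9 cm³.
Total printed volume = 63.1 + 110.36 + 33.9 = 207.36 cm³.
Mass = 207.36 × 1.25, so 259.2 g.
At $73.3/kg: 259.2/1000 × 73.3 = $19.00.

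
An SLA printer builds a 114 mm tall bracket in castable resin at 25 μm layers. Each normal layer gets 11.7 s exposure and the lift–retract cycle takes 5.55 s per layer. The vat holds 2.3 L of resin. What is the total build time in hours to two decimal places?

21.85 hours

Layer count = ceil(114 / 0.025) = 4560.
Each layer takes = 11.7 + 5.55, so 17.25 s.
Build time: 4560 × 17.25 s = 78660 s, i.e. 21.85 hours.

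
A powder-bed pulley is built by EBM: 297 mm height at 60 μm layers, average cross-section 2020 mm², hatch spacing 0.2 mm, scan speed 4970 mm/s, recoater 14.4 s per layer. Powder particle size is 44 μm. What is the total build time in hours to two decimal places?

Layers = ⌈297/0.06⌉ = 4950.
Scan path per layer: 2020 / 0.2 → 10100 mm.
Beam time per layer = 10100 / 4970 = 2.0322 s.
Per-layer time = 2.0322 + 14.4, so 16.4322 s.
Build time = 4950 × 16.4322 = 81339.39 s = 22.59 hours.

22.59 hours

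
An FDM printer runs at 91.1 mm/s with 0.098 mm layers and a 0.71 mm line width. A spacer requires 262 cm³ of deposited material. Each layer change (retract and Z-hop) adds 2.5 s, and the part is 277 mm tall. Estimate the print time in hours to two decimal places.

13.44 hours

Line area = 0.098 × 0.71, so 0.06958 mm².
Toolpath length = 262 cm³ / 0.06958 mm² = 262000 / 0.06958 = 3765449.8 mm.
Time extruding = 3765449.8 / 91.1 = 41333.1 s.
Number of layers: 277 / 0.098 → 2827 (rounded up).
Non-print overhead = 2827 × 2.5, so 7067.5 s.
Altogether 41333.1 + 7067.5 = 48400.6 s, i.e. 13.44 hours.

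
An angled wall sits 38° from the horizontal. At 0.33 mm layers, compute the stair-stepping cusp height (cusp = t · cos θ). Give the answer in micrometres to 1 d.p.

260.0 μm

cos(38°) = 0.7880, so cusp = 0.33 × 0.7880 = 0.26004 mm → 260.0 μm.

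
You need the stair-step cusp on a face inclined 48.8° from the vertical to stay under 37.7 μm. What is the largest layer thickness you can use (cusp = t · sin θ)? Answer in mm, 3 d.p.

0.050 mm

t = h_c / sin θ = 0.0377 / 0.7524 = 0.050 mm.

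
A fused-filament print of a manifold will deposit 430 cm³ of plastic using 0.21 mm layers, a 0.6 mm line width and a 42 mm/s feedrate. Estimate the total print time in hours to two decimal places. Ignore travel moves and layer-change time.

Extrusion cross-section = 0.21 × 0.6 = 0.126 mm².
Toolpath length = 430 cm³ / 0.126 mm² = 430000 / 0.126 = 3412698.4 mm.
Extrusion time: 3412698.4 / 42 → 81254.7 s.
81254.7 s = 22.57 hours.

22.57 hours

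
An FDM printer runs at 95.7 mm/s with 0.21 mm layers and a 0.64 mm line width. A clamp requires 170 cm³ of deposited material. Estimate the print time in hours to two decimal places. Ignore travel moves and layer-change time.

3.67 hours

Line area = 0.21 × 0.64, so 0.1344 mm².
Path length: 170000 mm³ / 0.1344 mm² → 1264881 mm.
Print-move time = 1264881 / 95.7, so 13217.1 s.
Converting: 13217.1 s = 3.67 hours.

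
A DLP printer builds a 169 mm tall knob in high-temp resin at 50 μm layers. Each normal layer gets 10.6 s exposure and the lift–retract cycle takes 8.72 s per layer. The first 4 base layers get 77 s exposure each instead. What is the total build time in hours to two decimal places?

Layer count = ceil(169 / 0.05) = 3380.
Bottom layers = 4 × (77 + 8.72), so 342.88 s.
Remaining layers = 3376 × (10.6 + 8.72), so 65224.32 s.
Total = 342.88 + 65224.32 = 65567.2 s = 18.21 hours.

18.21 hours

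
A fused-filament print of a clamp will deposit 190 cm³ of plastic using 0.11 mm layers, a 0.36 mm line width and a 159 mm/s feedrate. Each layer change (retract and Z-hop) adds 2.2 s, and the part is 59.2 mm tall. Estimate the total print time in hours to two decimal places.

8.71 hours

Extrusion cross-section = 0.11 × 0.36 = 0.0396 mm².
Toolpath length = 190 cm³ / 0.0396 mm² = 190000 / 0.0396 = 4797979.8 mm.
Extrusion time = 4797979.8 / 159, so 30176 s.
Layer count = ceil(59.2 / 0.11) = 539.
Z-hop total = 539 × 2.2 = 1185.8 s.
Total = 30176 + 1185.8 = 31361.8 s = 8.71 hours.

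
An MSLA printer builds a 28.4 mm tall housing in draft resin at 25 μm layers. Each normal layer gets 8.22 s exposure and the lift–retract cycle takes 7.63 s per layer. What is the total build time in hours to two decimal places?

Layer count = ceil(28.4 / 0.025) = 1136.
Cycle time: 8.22 + 7.63 → 15.85 s.
Total = 1136 × 15.85 = 18005.6 s = 5.00 hours.

5.00 hours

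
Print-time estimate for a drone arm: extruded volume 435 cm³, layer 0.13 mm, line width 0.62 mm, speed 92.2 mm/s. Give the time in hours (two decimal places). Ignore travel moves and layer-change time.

Extrusion cross-section = 0.13 × 0.62, so 0.0806 mm².
Total extruded path = 435000/0.0806 = 5397022.3 mm.
Time extruding = 5397022.3 / 92.2 = 58536 s.
Converting: 58536 s = 16.26 hours.

16.26 hours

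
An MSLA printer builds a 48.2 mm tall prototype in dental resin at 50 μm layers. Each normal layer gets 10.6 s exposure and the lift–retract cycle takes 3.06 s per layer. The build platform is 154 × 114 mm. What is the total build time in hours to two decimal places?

3.66 hours

Number of layers: 48.2 / 0.05 → 964 (rounded up).
Per-layer time = 10.6 + 3.06, so 13.66 s.
Total = 964 × 13.66 = 13168.24 s = 3.66 hours.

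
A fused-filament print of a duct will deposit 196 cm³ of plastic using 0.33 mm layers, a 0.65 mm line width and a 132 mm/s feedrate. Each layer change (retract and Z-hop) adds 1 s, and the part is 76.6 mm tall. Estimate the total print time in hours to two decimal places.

1.99 hours

Extrusion cross-section = 0.33 × 0.65, so 0.2145 mm².
Path length: 196000 mm³ / 0.2145 mm² → 913752.9 mm.
Extrusion time = 913752.9 / 132 = 6922.4 s.
Layers = ⌈76.6/0.33⌉ = 233.
Non-print overhead = 233 × 1, so 233 s.
Total = 6922.4 + 233 = 7155.4 s = 1.99 hours.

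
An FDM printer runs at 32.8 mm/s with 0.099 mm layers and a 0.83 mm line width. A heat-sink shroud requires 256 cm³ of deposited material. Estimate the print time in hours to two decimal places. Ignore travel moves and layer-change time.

26.38 hours

Line area: 0.099 × 0.83 → 0.08217 mm².
Toolpath length = 256 cm³ / 0.08217 mm² = 256000 / 0.08217 = 3115492.3 mm.
Time extruding = 3115492.3 / 32.8, so 94984.5 s.
94984.5 s = 26.38 hours.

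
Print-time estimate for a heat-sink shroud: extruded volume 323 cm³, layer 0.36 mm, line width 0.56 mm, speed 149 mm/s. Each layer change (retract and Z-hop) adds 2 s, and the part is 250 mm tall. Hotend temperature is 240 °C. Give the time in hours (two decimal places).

3.37 hours

Bead cross-section: 0.36 × 0.56 → 0.2016 mm².
Toolpath length = 323 cm³ / 0.2016 mm² = 323000 / 0.2016 = 1602182.5 mm.
Print-move time = 1602182.5 / 149, so 10752.9 s.
Number of layers: 250 / 0.36 → 695 (rounded up).
Non-print overhead = 695 × 2, so 1390 s.
Total = 10752.9 + 1390 = 12142.9 s = 3.37 hours.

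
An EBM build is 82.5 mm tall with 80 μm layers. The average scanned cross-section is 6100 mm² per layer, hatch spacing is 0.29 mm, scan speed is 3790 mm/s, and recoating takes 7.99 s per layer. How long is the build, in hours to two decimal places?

3.88 hours

Layer count = ceil(82.5 / 0.08) = 1032.
Hatch length per layer = 6100 / 0.29, so 21034.5 mm.
Per-layer scan time = 21034.5 / 3790, so 5.55 s.
Layer cycle = 5.55 + 7.99, so 13.54 s.
Total: 1032 × 13.54 s = 13973.28 s → 3.88 hours.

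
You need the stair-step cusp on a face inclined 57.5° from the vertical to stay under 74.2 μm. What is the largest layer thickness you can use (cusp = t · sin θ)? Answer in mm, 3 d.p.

0.088 mm

sin(57.5°) = 0.8434; t_max = 0.0742/0.8434 = 0.088 mm.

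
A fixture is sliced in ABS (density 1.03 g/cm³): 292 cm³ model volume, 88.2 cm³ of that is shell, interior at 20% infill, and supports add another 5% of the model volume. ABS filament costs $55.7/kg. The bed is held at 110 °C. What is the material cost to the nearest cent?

$8.24

Infill region = 292 − 88.2 = 203.8 cm³.
Infill volume = 0.20 × 203.8 = 40.76 cm³.
Support: 0.05 × 292 → 14.6 cm³.
Total printed volume: 88.2 + 40.76 + 14.6 → 143.56 cm³.
Mass = 143.56 × 1.03, so 147.8668 g.
Cost = 147.8668 g / 1000 × $55.7/kg = $8.24.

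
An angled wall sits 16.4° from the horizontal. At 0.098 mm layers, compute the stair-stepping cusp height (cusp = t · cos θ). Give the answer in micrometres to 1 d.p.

h_c = t·cos θ = 0.098 × 0.9593 = 0.094011 mm (94.0 μm).

94.0 μm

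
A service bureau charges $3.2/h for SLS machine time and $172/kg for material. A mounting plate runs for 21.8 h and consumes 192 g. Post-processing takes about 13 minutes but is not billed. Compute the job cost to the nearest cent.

$102.78

Time charge: 3.2 × 21.8 → $69.76.
Material charge = 172 × 192/1000 = $33.024.
Total = 69.76 + 33.024 = 102.784 ≈ $102.78.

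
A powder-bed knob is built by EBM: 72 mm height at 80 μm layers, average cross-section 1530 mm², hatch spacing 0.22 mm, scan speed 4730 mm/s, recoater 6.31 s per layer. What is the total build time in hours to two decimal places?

Number of layers: 72 / 0.08 → 900 (rounded up).
Per-layer scan distance = 1530 / 0.22, so 6954.5 mm.
Scan time per layer: 6954.5 / 4730 → 1.4703 s.
Time per layer = 1.4703 + 6.31 = 7.7803 s.
900 layers × 7.7803 s/layer = 7002.27 s, i.e. 1.95 hours.

1.95 hours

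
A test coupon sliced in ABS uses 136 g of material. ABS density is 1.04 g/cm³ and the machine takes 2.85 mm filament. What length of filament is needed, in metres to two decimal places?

20.50 m

Volume = 136 g / 1.04 g·cm⁻³ = 130.7692 cm³ = 130769.2 mm³.
Cross-section of 2.85 mm filament: π·(2.85/2)² = 6.3794 mm².
L = V/A = 130769.2/6.3794 = 20498.67 mm → 20.50 m.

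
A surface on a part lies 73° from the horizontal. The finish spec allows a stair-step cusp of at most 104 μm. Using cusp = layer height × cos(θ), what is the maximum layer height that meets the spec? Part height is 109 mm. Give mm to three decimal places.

t = h_c / cos θ = 0.104 / 0.2924 = 0.356 mm.

0.356 mm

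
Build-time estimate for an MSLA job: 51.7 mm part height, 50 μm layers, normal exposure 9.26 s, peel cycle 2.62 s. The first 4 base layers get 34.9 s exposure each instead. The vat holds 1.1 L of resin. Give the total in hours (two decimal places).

3.44 hours

Layers = ⌈51.7/0.05⌉ = 1034.
Bottom layers = 4 × (34.9 + 2.62), so 150.08 s.
Remaining layers: 1030 × (9.26 + 2.62) → 12236.4 s.
Total = 150.08 + 12236.4 = 12386.48 s = 3.44 hours.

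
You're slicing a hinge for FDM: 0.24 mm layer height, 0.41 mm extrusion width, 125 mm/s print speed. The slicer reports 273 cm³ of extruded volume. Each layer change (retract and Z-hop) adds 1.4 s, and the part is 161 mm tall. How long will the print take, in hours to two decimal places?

6.43 hours

Line area = 0.24 × 0.41, so 0.0984 mm².
Total extruded path = 273000/0.0984 = 2774390.2 mm.
Print-move time = 2774390.2 / 125, so 22195.1 s.
Layer count = ceil(161 / 0.24) = 671.
Layer-change overhead = 671 × 1.4 = 939.4 s.
Altogether 22195.1 + 939.4 = 23134.5 s, i.e. 6.43 hours.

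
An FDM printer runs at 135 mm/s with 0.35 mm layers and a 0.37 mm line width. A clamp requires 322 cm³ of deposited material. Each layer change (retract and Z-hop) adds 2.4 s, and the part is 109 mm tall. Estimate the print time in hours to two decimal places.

Extrusion cross-section: 0.35 × 0.37 → 0.1295 mm².
Toolpath length = 322 cm³ / 0.1295 mm² = 322000 / 0.1295 = 2486486.5 mm.
Time extruding = 2486486.5 / 135, so 18418.4 s.
Layer count = ceil(109 / 0.35) = 312.
Non-print overhead = 312 × 2.4 = 748.8 s.
Altogether 18418.4 + 748.8 = 19167.2 s, i.e. 5.32 hours.

5.32 hours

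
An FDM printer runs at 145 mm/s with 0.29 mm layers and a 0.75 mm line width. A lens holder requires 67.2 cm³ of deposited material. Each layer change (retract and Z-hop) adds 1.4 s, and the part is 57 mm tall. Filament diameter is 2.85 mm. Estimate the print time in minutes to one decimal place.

Line area = 0.29 × 0.75, so 0.2175 mm².
Toolpath length = 67.2 cm³ / 0.2175 mm² = 67200 / 0.2175 = 308965.5 mm.
Extrusion time = 308965.5 / 145 = 2130.8 s.
Number of layers: 57 / 0.29 → 197 (rounded up).
Z-hop total = 197 × 1.4, so 275.8 s.
Altogether 2130.8 + 275.8 = 2406.6 s, i.e. 40.1 minutes.

40.1 minutes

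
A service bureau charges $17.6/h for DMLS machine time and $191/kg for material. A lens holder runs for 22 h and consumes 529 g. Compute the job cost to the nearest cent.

Machine-time cost = 17.6 × 22 = $387.20.
Material cost = 191 × 529/1000 = $101.039.
Total = 387.20 + 101.039 = 488.239 ≈ $488.24.

$488.24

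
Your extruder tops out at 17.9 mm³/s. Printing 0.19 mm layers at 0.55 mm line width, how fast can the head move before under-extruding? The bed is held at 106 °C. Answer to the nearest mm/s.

171 mm/s

Bead cross-section = 0.19 × 0.55 = 0.1045 mm².
Max speed = 17.9 / 0.1045 = 171.29 ≈ 171 mm/s.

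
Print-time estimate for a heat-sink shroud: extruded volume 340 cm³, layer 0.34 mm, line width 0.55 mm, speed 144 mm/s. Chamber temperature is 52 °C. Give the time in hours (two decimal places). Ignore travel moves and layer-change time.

Extrusion cross-section = 0.34 × 0.55, so 0.187 mm².
Total extruded path = 340000/0.187 = 1818181.8 mm.
Print-move time = 1818181.8 / 144 = 12626.3 s.
That's 12626.3 s → 3.51 hours.

3.51 hours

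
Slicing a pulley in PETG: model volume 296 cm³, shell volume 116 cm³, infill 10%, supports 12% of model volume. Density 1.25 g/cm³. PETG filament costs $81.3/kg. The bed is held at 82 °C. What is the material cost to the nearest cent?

Interior volume: 296 − 116 → 180 cm³.
Infill volume = 0.10 × 180 = 18 cm³.
Support = 0.12 × 296 = 35.52 cm³.
Deposited volume = 116 + 18 + 35.52 = 169.52 cm³.
Mass: 169.52 × 1.25 → 211.9 g.
Cost = 211.9 g / 1000 × $81.3/kg = $17.23.

$17.23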